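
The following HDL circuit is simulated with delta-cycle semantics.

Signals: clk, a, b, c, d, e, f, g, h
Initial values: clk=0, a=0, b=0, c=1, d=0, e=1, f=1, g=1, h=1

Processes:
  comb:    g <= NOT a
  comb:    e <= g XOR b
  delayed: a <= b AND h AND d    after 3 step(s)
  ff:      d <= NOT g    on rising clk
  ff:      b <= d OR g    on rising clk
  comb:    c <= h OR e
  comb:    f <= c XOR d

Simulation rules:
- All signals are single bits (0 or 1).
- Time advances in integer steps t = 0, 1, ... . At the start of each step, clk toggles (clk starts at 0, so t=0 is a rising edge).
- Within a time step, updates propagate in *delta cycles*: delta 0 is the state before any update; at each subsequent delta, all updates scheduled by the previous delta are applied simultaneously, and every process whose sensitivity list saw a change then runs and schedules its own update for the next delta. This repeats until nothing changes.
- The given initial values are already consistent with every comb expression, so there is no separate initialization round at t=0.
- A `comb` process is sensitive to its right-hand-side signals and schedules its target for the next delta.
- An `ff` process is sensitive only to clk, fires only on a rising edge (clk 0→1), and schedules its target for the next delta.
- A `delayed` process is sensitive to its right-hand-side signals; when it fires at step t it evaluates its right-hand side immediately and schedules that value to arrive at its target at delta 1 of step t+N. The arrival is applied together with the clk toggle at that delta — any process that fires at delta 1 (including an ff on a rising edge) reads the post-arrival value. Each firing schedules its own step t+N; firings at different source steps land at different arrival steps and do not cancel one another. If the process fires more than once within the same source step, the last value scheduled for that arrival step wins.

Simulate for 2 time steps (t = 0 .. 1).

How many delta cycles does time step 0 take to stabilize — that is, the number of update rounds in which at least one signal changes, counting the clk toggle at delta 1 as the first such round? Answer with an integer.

3

t=0 Δ0: b=0 h=1 d=0 f=1 e=1 g=1 clk=0 a=0 c=1
  Δ1: clk:0→1
  Δ2: b:0→1
  Δ3: e:1→0
  (3Δ to stable)
t=1 Δ0: b=1 h=1 d=0 f=1 e=0 g=1 clk=1 a=0 c=1
  Δ1: clk:1→0
  (1Δ to stable)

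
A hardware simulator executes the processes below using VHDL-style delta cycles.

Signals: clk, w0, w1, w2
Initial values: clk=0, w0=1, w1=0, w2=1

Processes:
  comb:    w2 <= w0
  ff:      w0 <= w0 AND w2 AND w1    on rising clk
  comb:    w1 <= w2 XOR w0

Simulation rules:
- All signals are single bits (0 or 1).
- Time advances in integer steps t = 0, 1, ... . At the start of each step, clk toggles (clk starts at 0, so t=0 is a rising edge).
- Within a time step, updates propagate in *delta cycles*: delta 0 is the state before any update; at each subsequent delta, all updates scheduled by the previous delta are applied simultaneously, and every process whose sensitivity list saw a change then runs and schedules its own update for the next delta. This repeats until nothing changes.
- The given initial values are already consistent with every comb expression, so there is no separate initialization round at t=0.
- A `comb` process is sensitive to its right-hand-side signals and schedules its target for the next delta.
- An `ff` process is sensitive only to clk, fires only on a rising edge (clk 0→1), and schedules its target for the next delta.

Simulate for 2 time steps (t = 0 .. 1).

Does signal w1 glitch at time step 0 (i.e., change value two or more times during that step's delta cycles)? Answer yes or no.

yes

t=0 Δ0: clk=0 w2=1 w1=0 w0=1
  Δ1: clk:0→1
  Δ2: w0:1→0
  Δ3: w2:1→0, w1:0→1
  Δ4: w1:1→0
  (4Δ to stable)
t=1 Δ0: clk=1 w2=0 w1=0 w0=0
  Δ1: clk:1→0
  (1Δ to stable)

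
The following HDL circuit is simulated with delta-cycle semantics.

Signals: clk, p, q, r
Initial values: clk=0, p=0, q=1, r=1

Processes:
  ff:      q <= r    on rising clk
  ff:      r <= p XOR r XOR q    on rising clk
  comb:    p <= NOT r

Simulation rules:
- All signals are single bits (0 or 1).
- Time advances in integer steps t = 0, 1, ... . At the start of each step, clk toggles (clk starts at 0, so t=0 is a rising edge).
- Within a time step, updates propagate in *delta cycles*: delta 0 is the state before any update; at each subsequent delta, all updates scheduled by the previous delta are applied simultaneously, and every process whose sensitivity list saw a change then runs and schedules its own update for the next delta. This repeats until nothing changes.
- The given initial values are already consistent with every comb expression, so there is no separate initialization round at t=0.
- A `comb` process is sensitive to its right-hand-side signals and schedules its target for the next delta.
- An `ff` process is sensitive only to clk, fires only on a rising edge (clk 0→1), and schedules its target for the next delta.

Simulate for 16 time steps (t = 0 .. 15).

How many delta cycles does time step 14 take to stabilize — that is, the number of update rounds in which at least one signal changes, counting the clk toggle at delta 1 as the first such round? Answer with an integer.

2

t0.Δ0 r=1 clk=0 p=0 q=1
t0.Δ1 r=1 clk=1 p=0 q=1
t0.Δ2 r=0 clk=1 p=0 q=1
t0.Δ3 r=0 clk=1 p=1 q=1
t1.Δ0 r=0 clk=1 p=1 q=1
t1.Δ1 r=0 clk=0 p=1 q=1
t2.Δ0 r=0 clk=0 p=1 q=1
t2.Δ1 r=0 clk=1 p=1 q=1
t2.Δ2 r=0 clk=1 p=1 q=0
t3.Δ0 r=0 clk=1 p=1 q=0
t3.Δ1 r=0 clk=0 p=1 q=0
t4.Δ0 r=0 clk=0 p=1 q=0
t4.Δ1 r=0 clk=1 p=1 q=0
t4.Δ2 r=1 clk=1 p=1 q=0
t4.Δ3 r=1 clk=1 p=0 q=0
t5.Δ0 r=1 clk=1 p=0 q=0
t5.Δ1 r=1 clk=0 p=0 q=0
t6.Δ0 r=1 clk=0 p=0 q=0
t6.Δ1 r=1 clk=1 p=0 q=0
t6.Δ2 r=1 clk=1 p=0 q=1
t7.Δ0 r=1 clk=1 p=0 q=1
t7.Δ1 r=1 clk=0 p=0 q=1
t8.Δ0 r=1 clk=0 p=0 q=1
t8.Δ1 r=1 clk=1 p=0 q=1
t8.Δ2 r=0 clk=1 p=0 q=1
t8.Δ3 r=0 clk=1 p=1 q=1
t9.Δ0 r=0 clk=1 p=1 q=1
t9.Δ1 r=0 clk=0 p=1 q=1
t10.Δ0 r=0 clk=0 p=1 q=1
t10.Δ1 r=0 clk=1 p=1 q=1
t10.Δ2 r=0 clk=1 p=1 q=0
t11.Δ0 r=0 clk=1 p=1 q=0
t11.Δ1 r=0 clk=0 p=1 q=0
t12.Δ0 r=0 clk=0 p=1 q=0
t12.Δ1 r=0 clk=1 p=1 q=0
t12.Δ2 r=1 clk=1 p=1 q=0
t12.Δ3 r=1 clk=1 p=0 q=0
t13.Δ0 r=1 clk=1 p=0 q=0
t13.Δ1 r=1 clk=0 p=0 q=0
t14.Δ0 r=1 clk=0 p=0 q=0
t14.Δ1 r=1 clk=1 p=0 q=0
t14.Δ2 r=1 clk=1 p=0 q=1
t15.Δ0 r=1 clk=1 p=0 q=1
t15.Δ1 r=1 clk=0 p=0 q=1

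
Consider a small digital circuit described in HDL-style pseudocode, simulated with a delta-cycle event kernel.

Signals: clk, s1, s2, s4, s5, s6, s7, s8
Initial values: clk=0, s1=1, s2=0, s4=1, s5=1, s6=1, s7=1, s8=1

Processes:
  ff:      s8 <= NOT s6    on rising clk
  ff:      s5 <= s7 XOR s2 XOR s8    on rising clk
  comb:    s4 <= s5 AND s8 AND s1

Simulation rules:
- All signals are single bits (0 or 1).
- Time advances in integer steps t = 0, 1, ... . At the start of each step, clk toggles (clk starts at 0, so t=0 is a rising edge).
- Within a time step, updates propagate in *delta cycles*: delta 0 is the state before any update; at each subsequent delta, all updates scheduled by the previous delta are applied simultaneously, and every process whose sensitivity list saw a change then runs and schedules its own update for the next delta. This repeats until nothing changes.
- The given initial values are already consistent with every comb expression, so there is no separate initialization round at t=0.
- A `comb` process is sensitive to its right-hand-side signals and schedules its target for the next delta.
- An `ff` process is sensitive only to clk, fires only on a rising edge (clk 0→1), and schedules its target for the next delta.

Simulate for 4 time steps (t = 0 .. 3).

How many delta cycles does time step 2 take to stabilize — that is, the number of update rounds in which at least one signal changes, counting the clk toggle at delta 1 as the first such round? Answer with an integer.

[bits: s2,s6,s4,s5,s7,s8,clk,s1]
t=0: Δ0=01111101 Δ1=01111111 Δ2=01101011 Δ3=01001011 | 3Δ
t=1: Δ0=01001011 Δ1=01001001 | 1Δ
t=2: Δ0=01001001 Δ1=01001011 Δ2=01011011 | 2Δ
t=3: Δ0=01011011 Δ1=01011001 | 1Δ

2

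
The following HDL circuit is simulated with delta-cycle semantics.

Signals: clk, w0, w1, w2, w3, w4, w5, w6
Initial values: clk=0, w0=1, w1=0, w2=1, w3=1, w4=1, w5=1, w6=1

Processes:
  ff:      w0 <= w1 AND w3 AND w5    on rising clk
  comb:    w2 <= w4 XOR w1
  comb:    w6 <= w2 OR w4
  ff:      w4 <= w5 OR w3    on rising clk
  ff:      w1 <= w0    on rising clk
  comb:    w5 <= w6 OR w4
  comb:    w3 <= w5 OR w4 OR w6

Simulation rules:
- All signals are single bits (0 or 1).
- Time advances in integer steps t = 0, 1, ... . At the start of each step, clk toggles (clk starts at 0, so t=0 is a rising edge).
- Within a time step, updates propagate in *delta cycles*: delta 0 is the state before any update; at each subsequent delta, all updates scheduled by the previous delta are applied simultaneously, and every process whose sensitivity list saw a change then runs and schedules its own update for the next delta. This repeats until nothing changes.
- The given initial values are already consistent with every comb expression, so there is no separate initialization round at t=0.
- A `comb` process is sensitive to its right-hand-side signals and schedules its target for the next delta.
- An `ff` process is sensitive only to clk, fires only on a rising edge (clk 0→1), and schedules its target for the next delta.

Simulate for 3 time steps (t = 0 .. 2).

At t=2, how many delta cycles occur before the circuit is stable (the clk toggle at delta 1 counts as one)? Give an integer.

3

t0.Δ0 w2=1 w0=1 w1=0 w3=1 w5=1 w6=1 w4=1 clk=0
t0.Δ1 w2=1 w0=1 w1=0 w3=1 w5=1 w6=1 w4=1 clk=1
t0.Δ2 w2=1 w0=0 w1=1 w3=1 w5=1 w6=1 w4=1 clk=1
t0.Δ3 w2=0 w0=0 w1=1 w3=1 w5=1 w6=1 w4=1 clk=1
t1.Δ0 w2=0 w0=0 w1=1 w3=1 w5=1 w6=1 w4=1 clk=1
t1.Δ1 w2=0 w0=0 w1=1 w3=1 w5=1 w6=1 w4=1 clk=0
t2.Δ0 w2=0 w0=0 w1=1 w3=1 w5=1 w6=1 w4=1 clk=0
t2.Δ1 w2=0 w0=0 w1=1 w3=1 w5=1 w6=1 w4=1 clk=1
t2.Δ2 w2=0 w0=1 w1=0 w3=1 w5=1 w6=1 w4=1 clk=1
t2.Δ3 w2=1 w0=1 w1=0 w3=1 w5=1 w6=1 w4=1 clk=1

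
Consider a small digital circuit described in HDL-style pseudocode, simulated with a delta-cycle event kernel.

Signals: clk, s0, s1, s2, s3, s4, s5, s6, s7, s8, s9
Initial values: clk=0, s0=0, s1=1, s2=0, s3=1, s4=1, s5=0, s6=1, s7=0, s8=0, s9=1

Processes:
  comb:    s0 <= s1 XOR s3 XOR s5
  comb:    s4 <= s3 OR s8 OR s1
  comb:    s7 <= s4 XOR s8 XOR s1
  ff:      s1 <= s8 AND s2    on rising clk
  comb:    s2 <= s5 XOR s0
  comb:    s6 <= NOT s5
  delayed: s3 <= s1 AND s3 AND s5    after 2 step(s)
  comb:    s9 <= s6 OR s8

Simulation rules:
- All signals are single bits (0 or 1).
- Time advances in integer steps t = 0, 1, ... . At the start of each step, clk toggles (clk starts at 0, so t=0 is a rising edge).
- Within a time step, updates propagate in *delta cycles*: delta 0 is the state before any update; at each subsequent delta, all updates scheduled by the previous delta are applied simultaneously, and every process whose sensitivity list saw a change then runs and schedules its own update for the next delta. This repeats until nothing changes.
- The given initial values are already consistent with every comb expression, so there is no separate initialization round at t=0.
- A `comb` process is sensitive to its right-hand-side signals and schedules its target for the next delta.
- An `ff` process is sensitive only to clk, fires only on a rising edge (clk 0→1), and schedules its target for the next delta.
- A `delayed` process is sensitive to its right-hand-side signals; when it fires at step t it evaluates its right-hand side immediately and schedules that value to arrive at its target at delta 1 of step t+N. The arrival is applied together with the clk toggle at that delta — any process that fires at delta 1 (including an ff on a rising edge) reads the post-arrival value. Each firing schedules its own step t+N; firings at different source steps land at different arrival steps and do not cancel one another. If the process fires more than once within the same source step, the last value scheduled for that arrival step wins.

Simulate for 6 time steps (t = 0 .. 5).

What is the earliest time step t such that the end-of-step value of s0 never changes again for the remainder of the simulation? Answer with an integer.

t0.Δ0 s2=0 s4=1 s1=1 s0=0 s8=0 clk=0 s7=0 s6=1 s3=1 s5=0 s9=1
t0.Δ1 s2=0 s4=1 s1=1 s0=0 s8=0 clk=1 s7=0 s6=1 s3=1 s5=0 s9=1
t0.Δ2 s2=0 s4=1 s1=0 s0=0 s8=0 clk=1 s7=0 s6=1 s3=1 s5=0 s9=1
t0.Δ3 s2=0 s4=1 s1=0 s0=1 s8=0 clk=1 s7=1 s6=1 s3=1 s5=0 s9=1
t0.Δ4 s2=1 s4=1 s1=0 s0=1 s8=0 clk=1 s7=1 s6=1 s3=1 s5=0 s9=1
t1.Δ0 s2=1 s4=1 s1=0 s0=1 s8=0 clk=1 s7=1 s6=1 s3=1 s5=0 s9=1
t1.Δ1 s2=1 s4=1 s1=0 s0=1 s8=0 clk=0 s7=1 s6=1 s3=1 s5=0 s9=1
t2.Δ0 s2=1 s4=1 s1=0 s0=1 s8=0 clk=0 s7=1 s6=1 s3=1 s5=0 s9=1
t2.Δ1 s2=1 s4=1 s1=0 s0=1 s8=0 clk=1 s7=1 s6=1 s3=0 s5=0 s9=1
t2.Δ2 s2=1 s4=0 s1=0 s0=0 s8=0 clk=1 s7=1 s6=1 s3=0 s5=0 s9=1
t2.Δ3 s2=0 s4=0 s1=0 s0=0 s8=0 clk=1 s7=0 s6=1 s3=0 s5=0 s9=1
t3.Δ0 s2=0 s4=0 s1=0 s0=0 s8=0 clk=1 s7=0 s6=1 s3=0 s5=0 s9=1
t3.Δ1 s2=0 s4=0 s1=0 s0=0 s8=0 clk=0 s7=0 s6=1 s3=0 s5=0 s9=1
t4.Δ0 s2=0 s4=0 s1=0 s0=0 s8=0 clk=0 s7=0 s6=1 s3=0 s5=0 s9=1
t4.Δ1 s2=0 s4=0 s1=0 s0=0 s8=0 clk=1 s7=0 s6=1 s3=0 s5=0 s9=1
t5.Δ0 s2=0 s4=0 s1=0 s0=0 s8=0 clk=1 s7=0 s6=1 s3=0 s5=0 s9=1
t5.Δ1 s2=0 s4=0 s1=0 s0=0 s8=0 clk=0 s7=0 s6=1 s3=0 s5=0 s9=1

2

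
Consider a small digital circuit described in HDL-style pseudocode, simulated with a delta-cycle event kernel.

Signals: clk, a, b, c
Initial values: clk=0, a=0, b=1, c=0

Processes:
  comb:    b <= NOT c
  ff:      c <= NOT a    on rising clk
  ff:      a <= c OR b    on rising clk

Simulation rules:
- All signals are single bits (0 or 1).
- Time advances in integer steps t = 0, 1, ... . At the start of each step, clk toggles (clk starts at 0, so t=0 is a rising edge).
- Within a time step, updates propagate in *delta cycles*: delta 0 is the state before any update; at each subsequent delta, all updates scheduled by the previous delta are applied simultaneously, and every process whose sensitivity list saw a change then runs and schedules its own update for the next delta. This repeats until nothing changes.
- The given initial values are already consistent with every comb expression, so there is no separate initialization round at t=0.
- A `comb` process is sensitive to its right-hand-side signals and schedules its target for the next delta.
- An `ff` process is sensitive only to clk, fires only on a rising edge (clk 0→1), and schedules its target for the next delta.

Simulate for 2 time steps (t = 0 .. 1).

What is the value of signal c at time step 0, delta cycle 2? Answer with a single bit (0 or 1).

[bits: a,c,b,clk]
t=0: Δ0=0010 Δ1=0011 Δ2=1111 Δ3=1101 | 3Δ
t=1: Δ0=1101 Δ1=1100 | 1Δ

1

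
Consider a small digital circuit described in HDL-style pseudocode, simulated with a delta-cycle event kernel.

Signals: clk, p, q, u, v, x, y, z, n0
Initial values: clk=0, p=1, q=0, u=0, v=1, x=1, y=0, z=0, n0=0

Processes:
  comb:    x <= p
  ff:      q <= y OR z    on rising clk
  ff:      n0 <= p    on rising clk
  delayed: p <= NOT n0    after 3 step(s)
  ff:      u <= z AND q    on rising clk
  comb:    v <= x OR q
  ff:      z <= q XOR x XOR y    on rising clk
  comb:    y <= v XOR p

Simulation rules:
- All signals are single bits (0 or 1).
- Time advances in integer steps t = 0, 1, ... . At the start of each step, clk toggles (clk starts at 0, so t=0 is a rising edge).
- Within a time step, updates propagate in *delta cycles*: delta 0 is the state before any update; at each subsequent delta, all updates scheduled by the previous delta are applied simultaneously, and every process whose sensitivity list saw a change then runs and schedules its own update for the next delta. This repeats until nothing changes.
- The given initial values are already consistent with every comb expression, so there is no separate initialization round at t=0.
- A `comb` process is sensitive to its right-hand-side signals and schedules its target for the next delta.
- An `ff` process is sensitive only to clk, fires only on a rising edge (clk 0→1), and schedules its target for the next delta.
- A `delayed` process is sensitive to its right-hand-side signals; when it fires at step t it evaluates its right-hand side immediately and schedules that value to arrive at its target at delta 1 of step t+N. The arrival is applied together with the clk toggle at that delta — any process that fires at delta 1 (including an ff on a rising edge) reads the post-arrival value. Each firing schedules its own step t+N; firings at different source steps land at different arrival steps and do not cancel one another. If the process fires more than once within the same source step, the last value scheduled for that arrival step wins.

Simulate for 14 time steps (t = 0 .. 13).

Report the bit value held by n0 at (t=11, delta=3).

1

t0.Δ0 n0=0 z=0 v=1 q=0 y=0 x=1 clk=0 u=0 p=1
t0.Δ1 n0=0 z=0 v=1 q=0 y=0 x=1 clk=1 u=0 p=1
t0.Δ2 n0=1 z=1 v=1 q=0 y=0 x=1 clk=1 u=0 p=1
t1.Δ0 n0=1 z=1 v=1 q=0 y=0 x=1 clk=1 u=0 p=1
t1.Δ1 n0=1 z=1 v=1 q=0 y=0 x=1 clk=0 u=0 p=1
t2.Δ0 n0=1 z=1 v=1 q=0 y=0 x=1 clk=0 u=0 p=1
t2.Δ1 n0=1 z=1 v=1 q=0 y=0 x=1 clk=1 u=0 p=1
t2.Δ2 n0=1 z=1 v=1 q=1 y=0 x=1 clk=1 u=0 p=1
t3.Δ0 n0=1 z=1 v=1 q=1 y=0 x=1 clk=1 u=0 p=1
t3.Δ1 n0=1 z=1 v=1 q=1 y=0 x=1 clk=0 u=0 p=0
t3.Δ2 n0=1 z=1 v=1 q=1 y=1 x=0 clk=0 u=0 p=0
t4.Δ0 n0=1 z=1 v=1 q=1 y=1 x=0 clk=0 u=0 p=0
t4.Δ1 n0=1 z=1 v=1 q=1 y=1 x=0 clk=1 u=0 p=0
t4.Δ2 n0=0 z=0 v=1 q=1 y=1 x=0 clk=1 u=1 p=0
t5.Δ0 n0=0 z=0 v=1 q=1 y=1 x=0 clk=1 u=1 p=0
t5.Δ1 n0=0 z=0 v=1 q=1 y=1 x=0 clk=0 u=1 p=0
t6.Δ0 n0=0 z=0 v=1 q=1 y=1 x=0 clk=0 u=1 p=0
t6.Δ1 n0=0 z=0 v=1 q=1 y=1 x=0 clk=1 u=1 p=0
t6.Δ2 n0=0 z=0 v=1 q=1 y=1 x=0 clk=1 u=0 p=0
t7.Δ0 n0=0 z=0 v=1 q=1 y=1 x=0 clk=1 u=0 p=0
t7.Δ1 n0=0 z=0 v=1 q=1 y=1 x=0 clk=0 u=0 p=1
t7.Δ2 n0=0 z=0 v=1 q=1 y=0 x=1 clk=0 u=0 p=1
t8.Δ0 n0=0 z=0 v=1 q=1 y=0 x=1 clk=0 u=0 p=1
t8.Δ1 n0=0 z=0 v=1 q=1 y=0 x=1 clk=1 u=0 p=1
t8.Δ2 n0=1 z=0 v=1 q=0 y=0 x=1 clk=1 u=0 p=1
t9.Δ0 n0=1 z=0 v=1 q=0 y=0 x=1 clk=1 u=0 p=1
t9.Δ1 n0=1 z=0 v=1 q=0 y=0 x=1 clk=0 u=0 p=1
t10.Δ0 n0=1 z=0 v=1 q=0 y=0 x=1 clk=0 u=0 p=1
t10.Δ1 n0=1 z=0 v=1 q=0 y=0 x=1 clk=1 u=0 p=1
t10.Δ2 n0=1 z=1 v=1 q=0 y=0 x=1 clk=1 u=0 p=1
t11.Δ0 n0=1 z=1 v=1 q=0 y=0 x=1 clk=1 u=0 p=1
t11.Δ1 n0=1 z=1 v=1 q=0 y=0 x=1 clk=0 u=0 p=0
t11.Δ2 n0=1 z=1 v=1 q=0 y=1 x=0 clk=0 u=0 p=0
t11.Δ3 n0=1 z=1 v=0 q=0 y=1 x=0 clk=0 u=0 p=0
t11.Δ4 n0=1 z=1 v=0 q=0 y=0 x=0 clk=0 u=0 p=0
t12.Δ0 n0=1 z=1 v=0 q=0 y=0 x=0 clk=0 u=0 p=0
t12.Δ1 n0=1 z=1 v=0 q=0 y=0 x=0 clk=1 u=0 p=0
t12.Δ2 n0=0 z=0 v=0 q=1 y=0 x=0 clk=1 u=0 p=0
t12.Δ3 n0=0 z=0 v=1 q=1 y=0 x=0 clk=1 u=0 p=0
t12.Δ4 n0=0 z=0 v=1 q=1 y=1 x=0 clk=1 u=0 p=0
t13.Δ0 n0=0 z=0 v=1 q=1 y=1 x=0 clk=1 u=0 p=0
t13.Δ1 n0=0 z=0 v=1 q=1 y=1 x=0 clk=0 u=0 p=0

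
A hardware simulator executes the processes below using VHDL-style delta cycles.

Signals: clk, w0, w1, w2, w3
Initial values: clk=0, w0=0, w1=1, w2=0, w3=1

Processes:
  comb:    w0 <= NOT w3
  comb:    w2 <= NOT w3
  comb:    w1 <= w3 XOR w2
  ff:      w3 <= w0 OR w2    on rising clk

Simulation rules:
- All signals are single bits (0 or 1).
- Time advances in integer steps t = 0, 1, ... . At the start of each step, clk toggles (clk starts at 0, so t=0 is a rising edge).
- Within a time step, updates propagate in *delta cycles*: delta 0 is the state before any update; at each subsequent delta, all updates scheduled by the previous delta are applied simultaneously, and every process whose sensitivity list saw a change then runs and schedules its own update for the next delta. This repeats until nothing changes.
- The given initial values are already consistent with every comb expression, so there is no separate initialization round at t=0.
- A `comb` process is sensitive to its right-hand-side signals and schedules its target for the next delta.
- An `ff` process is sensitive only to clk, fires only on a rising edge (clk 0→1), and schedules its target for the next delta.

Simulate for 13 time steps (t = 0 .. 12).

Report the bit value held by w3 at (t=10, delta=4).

1

t0.Δ0 w2=0 w0=0 w1=1 w3=1 clk=0
t0.Δ1 w2=0 w0=0 w1=1 w3=1 clk=1
t0.Δ2 w2=0 w0=0 w1=1 w3=0 clk=1
t0.Δ3 w2=1 w0=1 w1=0 w3=0 clk=1
t0.Δ4 w2=1 w0=1 w1=1 w3=0 clk=1
t1.Δ0 w2=1 w0=1 w1=1 w3=0 clk=1
t1.Δ1 w2=1 w0=1 w1=1 w3=0 clk=0
t2.Δ0 w2=1 w0=1 w1=1 w3=0 clk=0
t2.Δ1 w2=1 w0=1 w1=1 w3=0 clk=1
t2.Δ2 w2=1 w0=1 w1=1 w3=1 clk=1
t2.Δ3 w2=0 w0=0 w1=0 w3=1 clk=1
t2.Δ4 w2=0 w0=0 w1=1 w3=1 clk=1
t3.Δ0 w2=0 w0=0 w1=1 w3=1 clk=1
t3.Δ1 w2=0 w0=0 w1=1 w3=1 clk=0
t4.Δ0 w2=0 w0=0 w1=1 w3=1 clk=0
t4.Δ1 w2=0 w0=0 w1=1 w3=1 clk=1
t4.Δ2 w2=0 w0=0 w1=1 w3=0 clk=1
t4.Δ3 w2=1 w0=1 w1=0 w3=0 clk=1
t4.Δ4 w2=1 w0=1 w1=1 w3=0 clk=1
t5.Δ0 w2=1 w0=1 w1=1 w3=0 clk=1
t5.Δ1 w2=1 w0=1 w1=1 w3=0 clk=0
t6.Δ0 w2=1 w0=1 w1=1 w3=0 clk=0
t6.Δ1 w2=1 w0=1 w1=1 w3=0 clk=1
t6.Δ2 w2=1 w0=1 w1=1 w3=1 clk=1
t6.Δ3 w2=0 w0=0 w1=0 w3=1 clk=1
t6.Δ4 w2=0 w0=0 w1=1 w3=1 clk=1
t7.Δ0 w2=0 w0=0 w1=1 w3=1 clk=1
t7.Δ1 w2=0 w0=0 w1=1 w3=1 clk=0
t8.Δ0 w2=0 w0=0 w1=1 w3=1 clk=0
t8.Δ1 w2=0 w0=0 w1=1 w3=1 clk=1
t8.Δ2 w2=0 w0=0 w1=1 w3=0 clk=1
t8.Δ3 w2=1 w0=1 w1=0 w3=0 clk=1
t8.Δ4 w2=1 w0=1 w1=1 w3=0 clk=1
t9.Δ0 w2=1 w0=1 w1=1 w3=0 clk=1
t9.Δ1 w2=1 w0=1 w1=1 w3=0 clk=0
t10.Δ0 w2=1 w0=1 w1=1 w3=0 clk=0
t10.Δ1 w2=1 w0=1 w1=1 w3=0 clk=1
t10.Δ2 w2=1 w0=1 w1=1 w3=1 clk=1
t10.Δ3 w2=0 w0=0 w1=0 w3=1 clk=1
t10.Δ4 w2=0 w0=0 w1=1 w3=1 clk=1
t11.Δ0 w2=0 w0=0 w1=1 w3=1 clk=1
t11.Δ1 w2=0 w0=0 w1=1 w3=1 clk=0
t12.Δ0 w2=0 w0=0 w1=1 w3=1 clk=0
t12.Δ1 w2=0 w0=0 w1=1 w3=1 clk=1
t12.Δ2 w2=0 w0=0 w1=1 w3=0 clk=1
t12.Δ3 w2=1 w0=1 w1=0 w3=0 clk=1
t12.Δ4 w2=1 w0=1 w1=1 w3=0 clk=1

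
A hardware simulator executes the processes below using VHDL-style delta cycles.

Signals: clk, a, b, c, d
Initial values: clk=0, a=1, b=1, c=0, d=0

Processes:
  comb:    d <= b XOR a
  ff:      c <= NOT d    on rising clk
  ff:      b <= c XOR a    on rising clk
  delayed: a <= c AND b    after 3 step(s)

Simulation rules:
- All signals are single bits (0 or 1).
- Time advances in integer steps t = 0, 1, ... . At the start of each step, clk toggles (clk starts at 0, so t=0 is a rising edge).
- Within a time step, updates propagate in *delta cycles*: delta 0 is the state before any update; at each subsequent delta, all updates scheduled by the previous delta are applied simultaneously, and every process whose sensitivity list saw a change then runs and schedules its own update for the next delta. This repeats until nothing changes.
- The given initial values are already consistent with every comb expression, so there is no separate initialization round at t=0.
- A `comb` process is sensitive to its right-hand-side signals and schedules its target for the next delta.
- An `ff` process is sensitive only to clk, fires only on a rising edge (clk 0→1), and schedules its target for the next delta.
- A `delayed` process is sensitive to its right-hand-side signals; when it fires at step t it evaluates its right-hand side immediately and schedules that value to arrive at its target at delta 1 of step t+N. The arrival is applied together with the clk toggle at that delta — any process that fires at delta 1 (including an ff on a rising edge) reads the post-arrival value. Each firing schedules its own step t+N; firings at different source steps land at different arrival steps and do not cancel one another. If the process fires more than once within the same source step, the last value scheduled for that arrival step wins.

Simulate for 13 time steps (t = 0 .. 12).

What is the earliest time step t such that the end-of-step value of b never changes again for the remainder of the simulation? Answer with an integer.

t=0 Δ0: c=0 d=0 a=1 clk=0 b=1
  Δ1: clk:0→1
  Δ2: c:0→1
  (2Δ to stable)
t=1 Δ0: c=1 d=0 a=1 clk=1 b=1
  Δ1: clk:1→0
  (1Δ to stable)
t=2 Δ0: c=1 d=0 a=1 clk=0 b=1
  Δ1: clk:0→1
  Δ2: b:1→0
  Δ3: d:0→1
  (3Δ to stable)
t=3 Δ0: c=1 d=1 a=1 clk=1 b=0
  Δ1: clk:1→0
  (1Δ to stable)
t=4 Δ0: c=1 d=1 a=1 clk=0 b=0
  Δ1: clk:0→1
  Δ2: c:1→0
  (2Δ to stable)
t=5 Δ0: c=0 d=1 a=1 clk=1 b=0
  Δ1: a:1→0, clk:1→0
  Δ2: d:1→0
  (2Δ to stable)
t=6 Δ0: c=0 d=0 a=0 clk=0 b=0
  Δ1: clk:0→1
  Δ2: c:0→1
  (2Δ to stable)
t=7 Δ0: c=1 d=0 a=0 clk=1 b=0
  Δ1: clk:1→0
  (1Δ to stable)
t=8 Δ0: c=1 d=0 a=0 clk=0 b=0
  Δ1: clk:0→1
  Δ2: b:0→1
  Δ3: d:0→1
  (3Δ to stable)
t=9 Δ0: c=1 d=1 a=0 clk=1 b=1
  Δ1: clk:1→0
  (1Δ to stable)
t=10 Δ0: c=1 d=1 a=0 clk=0 b=1
  Δ1: clk:0→1
  Δ2: c:1→0
  (2Δ to stable)
t=11 Δ0: c=0 d=1 a=0 clk=1 b=1
  Δ1: a:0→1, clk:1→0
  Δ2: d:1→0
  (2Δ to stable)
t=12 Δ0: c=0 d=0 a=1 clk=0 b=1
  Δ1: clk:0→1
  Δ2: c:0→1
  (2Δ to stable)

8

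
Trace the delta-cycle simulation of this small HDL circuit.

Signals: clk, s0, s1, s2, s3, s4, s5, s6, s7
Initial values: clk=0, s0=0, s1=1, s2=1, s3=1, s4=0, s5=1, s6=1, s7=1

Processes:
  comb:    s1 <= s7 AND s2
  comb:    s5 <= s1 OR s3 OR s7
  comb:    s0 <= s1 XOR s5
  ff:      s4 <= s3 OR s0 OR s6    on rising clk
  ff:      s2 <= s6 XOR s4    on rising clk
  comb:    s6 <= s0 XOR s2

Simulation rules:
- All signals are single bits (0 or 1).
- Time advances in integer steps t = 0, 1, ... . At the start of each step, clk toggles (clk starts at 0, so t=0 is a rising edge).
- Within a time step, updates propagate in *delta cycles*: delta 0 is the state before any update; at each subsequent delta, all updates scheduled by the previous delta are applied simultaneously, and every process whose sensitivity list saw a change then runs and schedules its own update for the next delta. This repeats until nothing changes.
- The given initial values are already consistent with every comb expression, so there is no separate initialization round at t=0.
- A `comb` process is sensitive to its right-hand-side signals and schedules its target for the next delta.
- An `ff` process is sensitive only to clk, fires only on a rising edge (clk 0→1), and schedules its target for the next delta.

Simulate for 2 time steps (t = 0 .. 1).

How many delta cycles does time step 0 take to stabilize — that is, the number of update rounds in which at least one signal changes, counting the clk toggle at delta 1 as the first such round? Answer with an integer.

2

t=0 Δ0: s2=1 clk=0 s5=1 s7=1 s1=1 s6=1 s3=1 s4=0 s0=0
  Δ1: clk:0→1
  Δ2: s4:0→1
  (2Δ to stable)
t=1 Δ0: s2=1 clk=1 s5=1 s7=1 s1=1 s6=1 s3=1 s4=1 s0=0
  Δ1: clk:1→0
  (1Δ to stable)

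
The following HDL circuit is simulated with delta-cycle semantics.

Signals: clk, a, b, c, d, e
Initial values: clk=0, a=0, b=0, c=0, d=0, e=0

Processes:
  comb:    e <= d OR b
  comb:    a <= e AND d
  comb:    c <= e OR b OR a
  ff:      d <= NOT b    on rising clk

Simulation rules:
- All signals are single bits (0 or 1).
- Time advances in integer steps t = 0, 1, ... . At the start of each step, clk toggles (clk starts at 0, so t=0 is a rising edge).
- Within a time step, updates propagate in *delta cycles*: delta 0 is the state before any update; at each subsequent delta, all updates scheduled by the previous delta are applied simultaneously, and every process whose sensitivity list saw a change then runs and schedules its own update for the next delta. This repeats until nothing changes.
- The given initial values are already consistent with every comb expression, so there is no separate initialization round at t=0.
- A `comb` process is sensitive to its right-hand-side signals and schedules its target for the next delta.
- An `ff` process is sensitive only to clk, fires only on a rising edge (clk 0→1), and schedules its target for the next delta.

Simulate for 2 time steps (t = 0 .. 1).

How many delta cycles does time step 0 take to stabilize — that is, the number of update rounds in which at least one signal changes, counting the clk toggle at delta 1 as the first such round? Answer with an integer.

[bits: a,b,clk,c,e,d]
t=0: Δ0=000000 Δ1=001000 Δ2=001001 Δ3=001011 Δ4=101111 | 4Δ
t=1: Δ0=101111 Δ1=100111 | 1Δ

4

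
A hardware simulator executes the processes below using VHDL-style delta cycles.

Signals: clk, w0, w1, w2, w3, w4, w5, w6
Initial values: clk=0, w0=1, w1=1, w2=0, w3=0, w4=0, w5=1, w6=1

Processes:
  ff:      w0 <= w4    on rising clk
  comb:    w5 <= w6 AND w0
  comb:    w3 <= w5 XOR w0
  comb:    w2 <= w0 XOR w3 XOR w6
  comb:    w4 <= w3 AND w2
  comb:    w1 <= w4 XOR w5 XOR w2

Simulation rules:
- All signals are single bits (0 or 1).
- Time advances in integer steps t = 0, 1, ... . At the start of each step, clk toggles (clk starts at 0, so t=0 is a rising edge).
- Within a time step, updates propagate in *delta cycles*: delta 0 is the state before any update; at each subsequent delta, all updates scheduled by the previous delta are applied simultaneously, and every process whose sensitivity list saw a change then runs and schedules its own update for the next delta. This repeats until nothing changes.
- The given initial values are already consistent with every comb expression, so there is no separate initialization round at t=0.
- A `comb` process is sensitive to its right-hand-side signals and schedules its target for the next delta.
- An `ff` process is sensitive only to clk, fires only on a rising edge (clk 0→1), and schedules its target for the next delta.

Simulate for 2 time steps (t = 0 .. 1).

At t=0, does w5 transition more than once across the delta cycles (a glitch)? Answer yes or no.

t0.Δ0 w4=0 w1=1 w6=1 w3=0 w2=0 clk=0 w5=1 w0=1
t0.Δ1 w4=0 w1=1 w6=1 w3=0 w2=0 clk=1 w5=1 w0=1
t0.Δ2 w4=0 w1=1 w6=1 w3=0 w2=0 clk=1 w5=1 w0=0
t0.Δ3 w4=0 w1=1 w6=1 w3=1 w2=1 clk=1 w5=0 w0=0
t0.Δ4 w4=1 w1=1 w6=1 w3=0 w2=0 clk=1 w5=0 w0=0
t0.Δ5 w4=0 w1=1 w6=1 w3=0 w2=1 clk=1 w5=0 w0=0
t1.Δ0 w4=0 w1=1 w6=1 w3=0 w2=1 clk=1 w5=0 w0=0
t1.Δ1 w4=0 w1=1 w6=1 w3=0 w2=1 clk=0 w5=0 w0=0

no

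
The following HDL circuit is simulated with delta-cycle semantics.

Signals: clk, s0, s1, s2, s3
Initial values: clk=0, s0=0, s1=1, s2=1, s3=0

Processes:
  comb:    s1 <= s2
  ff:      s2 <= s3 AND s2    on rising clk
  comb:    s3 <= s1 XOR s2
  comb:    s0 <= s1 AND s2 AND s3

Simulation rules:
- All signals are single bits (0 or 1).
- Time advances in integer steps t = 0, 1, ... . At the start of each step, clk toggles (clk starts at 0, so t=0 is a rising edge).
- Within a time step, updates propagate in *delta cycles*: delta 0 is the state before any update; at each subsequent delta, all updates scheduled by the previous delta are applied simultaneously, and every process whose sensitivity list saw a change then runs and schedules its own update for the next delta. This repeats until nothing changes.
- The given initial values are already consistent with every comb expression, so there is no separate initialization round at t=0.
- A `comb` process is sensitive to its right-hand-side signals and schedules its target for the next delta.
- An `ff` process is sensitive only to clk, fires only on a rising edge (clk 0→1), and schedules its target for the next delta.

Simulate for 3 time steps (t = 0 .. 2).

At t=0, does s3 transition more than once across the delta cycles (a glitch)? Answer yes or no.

[bits: s3,s1,s2,clk,s0]
t=0: Δ0=01100 Δ1=01110 Δ2=01010 Δ3=10010 Δ4=00010 | 4Δ
t=1: Δ0=00010 Δ1=00000 | 1Δ
t=2: Δ0=00000 Δ1=00010 | 1Δ

yes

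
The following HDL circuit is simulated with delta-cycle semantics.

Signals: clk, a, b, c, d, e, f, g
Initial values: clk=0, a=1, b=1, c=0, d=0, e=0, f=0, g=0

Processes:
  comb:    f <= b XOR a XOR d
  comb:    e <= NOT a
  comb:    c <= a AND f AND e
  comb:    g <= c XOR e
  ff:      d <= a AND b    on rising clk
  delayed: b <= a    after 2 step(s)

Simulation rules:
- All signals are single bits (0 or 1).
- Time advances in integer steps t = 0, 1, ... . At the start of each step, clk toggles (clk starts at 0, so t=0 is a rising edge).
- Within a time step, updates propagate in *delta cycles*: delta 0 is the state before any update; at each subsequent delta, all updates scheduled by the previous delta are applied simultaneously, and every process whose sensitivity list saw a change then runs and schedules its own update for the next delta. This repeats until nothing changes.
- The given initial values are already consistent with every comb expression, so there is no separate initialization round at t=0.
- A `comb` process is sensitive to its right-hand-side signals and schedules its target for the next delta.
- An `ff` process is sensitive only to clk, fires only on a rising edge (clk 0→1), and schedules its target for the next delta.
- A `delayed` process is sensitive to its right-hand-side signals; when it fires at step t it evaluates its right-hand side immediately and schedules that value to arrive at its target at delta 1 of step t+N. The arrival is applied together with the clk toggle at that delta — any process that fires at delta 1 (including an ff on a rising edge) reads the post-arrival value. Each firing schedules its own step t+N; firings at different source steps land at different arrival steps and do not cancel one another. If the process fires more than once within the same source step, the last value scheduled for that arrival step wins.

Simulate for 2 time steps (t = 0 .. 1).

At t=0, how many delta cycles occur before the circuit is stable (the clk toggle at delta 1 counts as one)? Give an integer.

3

t0.Δ0 f=0 c=0 e=0 clk=0 g=0 a=1 d=0 b=1
t0.Δ1 f=0 c=0 e=0 clk=1 g=0 a=1 d=0 b=1
t0.Δ2 f=0 c=0 e=0 clk=1 g=0 a=1 d=1 b=1
t0.Δ3 f=1 c=0 e=0 clk=1 g=0 a=1 d=1 b=1
t1.Δ0 f=1 c=0 e=0 clk=1 g=0 a=1 d=1 b=1
t1.Δ1 f=1 c=0 e=0 clk=0 g=0 a=1 d=1 b=1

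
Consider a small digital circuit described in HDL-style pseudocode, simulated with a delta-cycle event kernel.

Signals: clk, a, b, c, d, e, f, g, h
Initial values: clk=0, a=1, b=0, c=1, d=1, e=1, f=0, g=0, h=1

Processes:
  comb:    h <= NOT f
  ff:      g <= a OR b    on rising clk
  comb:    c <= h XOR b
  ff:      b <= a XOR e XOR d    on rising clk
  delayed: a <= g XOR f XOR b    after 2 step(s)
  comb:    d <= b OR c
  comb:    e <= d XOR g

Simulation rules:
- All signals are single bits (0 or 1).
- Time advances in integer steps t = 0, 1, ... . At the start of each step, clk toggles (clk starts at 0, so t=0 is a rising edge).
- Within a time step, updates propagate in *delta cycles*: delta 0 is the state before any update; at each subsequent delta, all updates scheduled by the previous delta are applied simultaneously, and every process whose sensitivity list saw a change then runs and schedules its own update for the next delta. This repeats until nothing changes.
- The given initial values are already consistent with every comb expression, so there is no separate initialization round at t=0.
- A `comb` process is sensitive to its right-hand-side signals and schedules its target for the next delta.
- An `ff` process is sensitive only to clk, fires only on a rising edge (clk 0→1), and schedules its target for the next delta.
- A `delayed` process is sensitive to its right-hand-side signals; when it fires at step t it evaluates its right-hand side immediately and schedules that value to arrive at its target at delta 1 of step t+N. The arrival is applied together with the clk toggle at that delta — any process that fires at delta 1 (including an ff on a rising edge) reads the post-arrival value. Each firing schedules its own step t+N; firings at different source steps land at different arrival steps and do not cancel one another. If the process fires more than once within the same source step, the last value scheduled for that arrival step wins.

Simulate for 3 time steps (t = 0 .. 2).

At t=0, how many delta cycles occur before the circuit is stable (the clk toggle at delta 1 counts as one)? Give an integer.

3

[bits: h,f,c,b,clk,a,d,g,e]
t=0: Δ0=101001101 Δ1=101011101 Δ2=101111111 Δ3=100111110 | 3Δ
t=1: Δ0=100111110 Δ1=100101110 | 1Δ
t=2: Δ0=100101110 Δ1=100110110 | 1Δ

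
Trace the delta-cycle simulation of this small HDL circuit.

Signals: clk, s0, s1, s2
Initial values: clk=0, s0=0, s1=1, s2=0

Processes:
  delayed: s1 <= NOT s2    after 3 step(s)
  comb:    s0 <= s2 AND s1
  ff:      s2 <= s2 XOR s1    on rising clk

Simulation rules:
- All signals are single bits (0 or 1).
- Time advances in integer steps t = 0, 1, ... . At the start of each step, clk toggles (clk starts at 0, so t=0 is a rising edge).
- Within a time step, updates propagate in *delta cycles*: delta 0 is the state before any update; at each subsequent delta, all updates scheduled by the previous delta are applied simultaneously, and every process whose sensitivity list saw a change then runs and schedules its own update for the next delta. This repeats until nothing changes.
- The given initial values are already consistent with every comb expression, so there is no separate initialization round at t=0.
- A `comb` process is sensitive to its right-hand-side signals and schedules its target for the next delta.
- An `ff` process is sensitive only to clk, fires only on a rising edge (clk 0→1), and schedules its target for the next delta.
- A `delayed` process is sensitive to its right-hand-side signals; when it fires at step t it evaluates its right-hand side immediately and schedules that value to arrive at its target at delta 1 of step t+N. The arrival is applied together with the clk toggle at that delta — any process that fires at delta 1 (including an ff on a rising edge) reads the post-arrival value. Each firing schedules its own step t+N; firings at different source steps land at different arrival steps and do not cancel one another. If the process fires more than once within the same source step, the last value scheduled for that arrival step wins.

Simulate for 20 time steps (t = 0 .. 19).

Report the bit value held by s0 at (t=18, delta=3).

1

[bits: s1,s2,clk,s0]
t=0: Δ0=1000 Δ1=1010 Δ2=1110 Δ3=1111 | 3Δ
t=1: Δ0=1111 Δ1=1101 | 1Δ
t=2: Δ0=1101 Δ1=1111 Δ2=1011 Δ3=1010 | 3Δ
t=3: Δ0=1010 Δ1=0000 | 1Δ
t=4: Δ0=0000 Δ1=0010 | 1Δ
t=5: Δ0=0010 Δ1=1000 | 1Δ
t=6: Δ0=1000 Δ1=1010 Δ2=1110 Δ3=1111 | 3Δ
t=7: Δ0=1111 Δ1=1101 | 1Δ
t=8: Δ0=1101 Δ1=1111 Δ2=1011 Δ3=1010 | 3Δ
t=9: Δ0=1010 Δ1=0000 | 1Δ
t=10: Δ0=0000 Δ1=0010 | 1Δ
t=11: Δ0=0010 Δ1=1000 | 1Δ
t=12: Δ0=1000 Δ1=1010 Δ2=1110 Δ3=1111 | 3Δ
t=13: Δ0=1111 Δ1=1101 | 1Δ
t=14: Δ0=1101 Δ1=1111 Δ2=1011 Δ3=1010 | 3Δ
t=15: Δ0=1010 Δ1=0000 | 1Δ
t=16: Δ0=0000 Δ1=0010 | 1Δ
t=17: Δ0=0010 Δ1=1000 | 1Δ
t=18: Δ0=1000 Δ1=1010 Δ2=1110 Δ3=1111 | 3Δ
t=19: Δ0=1111 Δ1=1101 | 1Δ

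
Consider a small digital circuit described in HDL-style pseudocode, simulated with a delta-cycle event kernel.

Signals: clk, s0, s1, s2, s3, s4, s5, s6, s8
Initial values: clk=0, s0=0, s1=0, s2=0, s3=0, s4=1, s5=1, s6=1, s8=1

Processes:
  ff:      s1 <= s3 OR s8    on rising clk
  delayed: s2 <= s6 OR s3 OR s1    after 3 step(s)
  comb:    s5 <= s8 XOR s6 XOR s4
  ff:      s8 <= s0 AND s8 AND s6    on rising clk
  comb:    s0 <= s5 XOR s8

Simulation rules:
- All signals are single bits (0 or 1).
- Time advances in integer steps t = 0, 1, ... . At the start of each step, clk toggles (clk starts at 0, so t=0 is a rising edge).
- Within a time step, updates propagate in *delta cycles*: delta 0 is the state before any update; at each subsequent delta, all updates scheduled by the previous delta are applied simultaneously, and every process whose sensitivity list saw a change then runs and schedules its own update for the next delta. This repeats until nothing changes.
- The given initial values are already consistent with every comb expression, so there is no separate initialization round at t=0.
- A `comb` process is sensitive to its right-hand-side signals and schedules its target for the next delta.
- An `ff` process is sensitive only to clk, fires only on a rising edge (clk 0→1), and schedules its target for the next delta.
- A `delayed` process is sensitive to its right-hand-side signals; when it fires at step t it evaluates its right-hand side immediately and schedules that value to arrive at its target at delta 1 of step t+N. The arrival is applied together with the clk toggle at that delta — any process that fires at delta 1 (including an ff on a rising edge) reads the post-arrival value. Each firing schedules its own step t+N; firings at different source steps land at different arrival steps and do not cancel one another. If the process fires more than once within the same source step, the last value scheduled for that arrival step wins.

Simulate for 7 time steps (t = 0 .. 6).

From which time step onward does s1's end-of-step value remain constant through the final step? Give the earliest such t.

[bits: s0,s3,s8,s1,s4,s5,s2,clk,s6]
t=0: Δ0=001011001 Δ1=001011011 Δ2=000111011 Δ3=100110011 Δ4=000110011 | 4Δ
t=1: Δ0=000110011 Δ1=000110001 | 1Δ
t=2: Δ0=000110001 Δ1=000110011 Δ2=000010011 | 2Δ
t=3: Δ0=000010011 Δ1=000010101 | 1Δ
t=4: Δ0=000010101 Δ1=000010111 | 1Δ
t=5: Δ0=000010111 Δ1=000010101 | 1Δ
t=6: Δ0=000010101 Δ1=000010111 | 1Δ

2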